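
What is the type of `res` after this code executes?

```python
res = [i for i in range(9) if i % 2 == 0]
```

A list comprehension [...] produces a list

list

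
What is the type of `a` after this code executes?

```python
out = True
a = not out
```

'not' always returns bool

bool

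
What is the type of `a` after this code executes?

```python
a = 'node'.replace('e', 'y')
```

str.replace() returns str

str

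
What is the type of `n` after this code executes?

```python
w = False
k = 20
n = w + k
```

bool + int returns int (False is 0, so 0 + 20 = 20)

int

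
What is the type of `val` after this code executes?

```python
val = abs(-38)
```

abs() of int returns int

int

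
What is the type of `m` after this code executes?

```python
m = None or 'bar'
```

'or' with None returns the other value ('bar', str)

str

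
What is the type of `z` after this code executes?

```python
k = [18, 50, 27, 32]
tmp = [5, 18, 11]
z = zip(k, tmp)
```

zip() returns a zip iterator object

zip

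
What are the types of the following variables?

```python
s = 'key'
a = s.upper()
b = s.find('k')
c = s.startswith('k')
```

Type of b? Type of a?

str.find() returns int; str.upper() returns str

int, str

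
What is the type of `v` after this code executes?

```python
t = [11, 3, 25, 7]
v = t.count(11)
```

list.count() returns int

int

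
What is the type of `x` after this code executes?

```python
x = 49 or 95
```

'or' returns the first truthy value (49, which is int)

int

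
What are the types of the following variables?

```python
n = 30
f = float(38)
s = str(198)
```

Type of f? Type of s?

f is float; s is str

float, str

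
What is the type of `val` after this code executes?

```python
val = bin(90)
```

bin() returns str representation

str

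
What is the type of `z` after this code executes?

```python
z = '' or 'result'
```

'or' returns first truthy value ('result', which is str)

str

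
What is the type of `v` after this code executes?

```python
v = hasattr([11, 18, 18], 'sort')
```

hasattr() returns bool

bool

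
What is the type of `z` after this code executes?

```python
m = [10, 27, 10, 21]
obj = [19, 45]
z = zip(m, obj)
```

zip() returns a zip iterator object

zip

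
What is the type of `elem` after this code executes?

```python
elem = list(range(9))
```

list(range(...)) returns list

list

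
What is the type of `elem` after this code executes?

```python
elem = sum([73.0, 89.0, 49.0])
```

sum() of floats returns float

float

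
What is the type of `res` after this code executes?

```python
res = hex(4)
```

hex() returns str representation

str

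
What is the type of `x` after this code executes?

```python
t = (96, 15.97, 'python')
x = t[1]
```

Index 1 of tuple is 15.97 which is float

float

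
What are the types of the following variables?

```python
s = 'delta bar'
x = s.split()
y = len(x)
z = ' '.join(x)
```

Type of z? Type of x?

str.join() returns str; str.split() returns list

str, list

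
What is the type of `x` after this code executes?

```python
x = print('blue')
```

print() returns None

NoneType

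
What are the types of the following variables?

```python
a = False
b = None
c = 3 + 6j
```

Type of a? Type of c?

a is bool; c is complex

bool, complex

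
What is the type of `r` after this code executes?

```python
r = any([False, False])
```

any() returns bool

bool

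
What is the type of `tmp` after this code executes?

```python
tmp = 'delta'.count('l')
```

str.count() returns int

int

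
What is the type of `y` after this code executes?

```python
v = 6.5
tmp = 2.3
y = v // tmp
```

float // float returns float (floor division preserves float type)

float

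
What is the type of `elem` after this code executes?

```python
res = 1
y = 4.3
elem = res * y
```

int * float returns float (1 * 4.3 = 4.3)

float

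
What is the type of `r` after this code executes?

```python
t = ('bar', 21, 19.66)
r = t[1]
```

Index 1 of tuple is 21 which is int

int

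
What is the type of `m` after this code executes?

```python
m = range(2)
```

range() returns a range object

range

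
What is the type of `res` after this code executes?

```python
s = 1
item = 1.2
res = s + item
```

int + float returns float (1 + 1.2 = 2.2)

float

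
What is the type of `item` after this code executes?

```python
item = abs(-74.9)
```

abs() of float returns float

float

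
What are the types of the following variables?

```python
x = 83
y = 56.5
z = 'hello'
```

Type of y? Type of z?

y is float; z is str

float, str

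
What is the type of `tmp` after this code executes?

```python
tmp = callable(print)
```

callable() returns bool

bool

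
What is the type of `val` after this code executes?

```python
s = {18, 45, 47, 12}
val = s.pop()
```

Popping from a set of ints returns int

int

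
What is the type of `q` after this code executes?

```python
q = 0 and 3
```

'and' returns the first falsy value (0, which is int)

int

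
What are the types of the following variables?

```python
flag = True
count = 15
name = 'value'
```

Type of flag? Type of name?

flag is bool; name is str

bool, str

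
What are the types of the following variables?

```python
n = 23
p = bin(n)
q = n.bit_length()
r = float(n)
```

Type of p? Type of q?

bin() returns str; int.bit_length() returns int

str, int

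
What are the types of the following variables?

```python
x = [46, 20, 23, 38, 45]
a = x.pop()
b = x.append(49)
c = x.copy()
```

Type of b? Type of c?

list.append() returns None; list.copy() returns list

NoneType, list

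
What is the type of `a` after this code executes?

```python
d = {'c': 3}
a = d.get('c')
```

dict.get() returns the value (int) when key is found

int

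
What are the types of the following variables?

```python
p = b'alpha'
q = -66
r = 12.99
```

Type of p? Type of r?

p is bytes; r is float

bytes, float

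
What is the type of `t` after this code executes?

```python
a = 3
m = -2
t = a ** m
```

int ** negative int returns float

float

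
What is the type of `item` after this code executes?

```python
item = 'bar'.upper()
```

str.upper() returns str

str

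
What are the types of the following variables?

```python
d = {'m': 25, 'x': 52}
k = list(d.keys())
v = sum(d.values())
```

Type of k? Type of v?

list(...) returns list; sum of int values returns int

list, int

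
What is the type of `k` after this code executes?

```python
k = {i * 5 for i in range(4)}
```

A set comprehension {expr for x in iterable} produces a set

set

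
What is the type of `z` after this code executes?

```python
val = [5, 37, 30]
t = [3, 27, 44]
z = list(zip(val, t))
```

list(zip(...)) returns a list of tuples

list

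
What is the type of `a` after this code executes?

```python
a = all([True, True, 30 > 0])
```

all() returns bool

bool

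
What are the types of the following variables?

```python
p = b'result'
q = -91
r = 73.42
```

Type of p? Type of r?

p is bytes; r is float

bytes, float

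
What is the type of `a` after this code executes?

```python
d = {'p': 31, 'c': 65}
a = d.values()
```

.values() returns a dict_values view object

dict_values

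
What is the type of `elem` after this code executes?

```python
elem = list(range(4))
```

list(range(...)) returns list

list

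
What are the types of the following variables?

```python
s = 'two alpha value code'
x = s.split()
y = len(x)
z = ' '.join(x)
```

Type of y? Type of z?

len() returns int; str.join() returns str

int, str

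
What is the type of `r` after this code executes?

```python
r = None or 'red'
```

'or' with None returns the other value ('red', str)

str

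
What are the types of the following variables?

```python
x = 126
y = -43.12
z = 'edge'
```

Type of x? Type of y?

x is int; y is float

int, float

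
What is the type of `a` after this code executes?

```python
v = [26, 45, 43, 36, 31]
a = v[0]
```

Indexing a list of ints returns int (v[0] = 26)

int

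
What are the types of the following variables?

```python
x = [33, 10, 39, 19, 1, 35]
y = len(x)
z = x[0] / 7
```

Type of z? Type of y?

int / int returns float; len() returns int

float, int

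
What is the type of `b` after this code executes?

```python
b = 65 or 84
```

'or' returns the first truthy value (65, which is int)

int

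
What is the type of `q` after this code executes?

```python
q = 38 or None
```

'or' returns first truthy value (38, int)

int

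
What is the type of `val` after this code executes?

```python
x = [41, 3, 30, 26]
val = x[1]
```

Indexing a list of ints returns int (x[1] = 3)

int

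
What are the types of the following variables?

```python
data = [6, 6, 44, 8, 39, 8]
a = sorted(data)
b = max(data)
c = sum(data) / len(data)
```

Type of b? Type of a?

max of ints returns int; sorted() returns list

int, list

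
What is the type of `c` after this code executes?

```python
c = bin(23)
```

bin() returns str representation

str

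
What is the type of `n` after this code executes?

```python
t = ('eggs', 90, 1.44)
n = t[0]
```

Index 0 of tuple is 'eggs' which is str

str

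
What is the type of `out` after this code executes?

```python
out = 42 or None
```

'or' returns first truthy value (42, int)

int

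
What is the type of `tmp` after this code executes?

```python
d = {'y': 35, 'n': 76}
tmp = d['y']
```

Accessing dict[str, int] with key 'y' returns int value 35

int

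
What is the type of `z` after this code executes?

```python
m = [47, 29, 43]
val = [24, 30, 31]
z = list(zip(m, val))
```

list(zip(...)) returns a list of tuples

list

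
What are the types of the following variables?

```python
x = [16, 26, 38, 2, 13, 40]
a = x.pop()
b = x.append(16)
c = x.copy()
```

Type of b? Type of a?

list.append() returns None; list.pop() returns the element (int)

NoneType, int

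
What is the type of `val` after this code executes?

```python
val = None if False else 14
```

Ternary: condition is False, else branch (14) taken → int

int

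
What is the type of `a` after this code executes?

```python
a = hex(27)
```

hex() returns str representation

str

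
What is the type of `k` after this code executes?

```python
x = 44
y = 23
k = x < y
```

Comparison operators return bool

bool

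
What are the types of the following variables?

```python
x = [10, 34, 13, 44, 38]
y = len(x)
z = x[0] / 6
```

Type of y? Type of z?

len() returns int; int / int returns float

int, float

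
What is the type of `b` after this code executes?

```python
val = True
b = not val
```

'not' always returns bool

bool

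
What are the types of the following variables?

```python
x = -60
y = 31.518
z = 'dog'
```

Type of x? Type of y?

x is int; y is float

int, float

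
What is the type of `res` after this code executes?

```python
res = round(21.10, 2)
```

round() with ndigits arg returns float

float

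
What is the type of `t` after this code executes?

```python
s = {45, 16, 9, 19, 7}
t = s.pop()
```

Popping from a set of ints returns int

int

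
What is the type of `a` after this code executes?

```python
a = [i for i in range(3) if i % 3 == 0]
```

A list comprehension [...] produces a list

list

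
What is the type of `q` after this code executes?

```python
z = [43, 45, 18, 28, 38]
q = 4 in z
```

'in' operator returns bool

bool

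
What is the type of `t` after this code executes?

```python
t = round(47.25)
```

round() with no ndigits arg returns int

int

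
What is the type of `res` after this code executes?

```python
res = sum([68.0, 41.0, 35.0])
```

sum() of floats returns float

float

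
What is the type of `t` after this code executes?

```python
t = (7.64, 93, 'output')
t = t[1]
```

Index 1 of tuple is 93 which is int

int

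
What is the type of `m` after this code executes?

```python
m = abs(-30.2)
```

abs() of float returns float

float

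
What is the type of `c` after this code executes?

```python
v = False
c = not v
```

'not' always returns bool

bool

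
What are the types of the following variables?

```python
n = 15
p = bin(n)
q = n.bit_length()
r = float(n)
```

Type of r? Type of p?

float() returns float; bin() returns str

float, str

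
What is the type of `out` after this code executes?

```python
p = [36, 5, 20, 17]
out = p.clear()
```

list.clear() returns None

NoneType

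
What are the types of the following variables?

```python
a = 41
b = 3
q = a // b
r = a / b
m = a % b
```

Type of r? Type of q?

int / int returns float; int // int returns int

float, int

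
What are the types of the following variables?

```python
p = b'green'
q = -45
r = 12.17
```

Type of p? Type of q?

p is bytes; q is int

bytes, int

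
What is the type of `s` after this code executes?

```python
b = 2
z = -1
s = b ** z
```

int ** negative int returns float

float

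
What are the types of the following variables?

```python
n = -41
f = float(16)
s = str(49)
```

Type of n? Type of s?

n is int; s is str

int, str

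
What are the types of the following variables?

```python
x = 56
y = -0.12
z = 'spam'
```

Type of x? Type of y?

x is int; y is float

int, float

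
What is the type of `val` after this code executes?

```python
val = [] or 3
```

'or' returns first truthy value (3, which is int)

int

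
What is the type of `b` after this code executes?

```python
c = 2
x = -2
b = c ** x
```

int ** negative int returns float

float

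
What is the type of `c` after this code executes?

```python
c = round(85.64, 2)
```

round() with ndigits arg returns float

float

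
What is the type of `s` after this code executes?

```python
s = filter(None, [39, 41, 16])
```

filter() returns a filter iterator object

filter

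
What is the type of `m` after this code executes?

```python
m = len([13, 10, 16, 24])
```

len() always returns int

int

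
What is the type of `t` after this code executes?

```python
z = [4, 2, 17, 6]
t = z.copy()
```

list.copy() returns list

list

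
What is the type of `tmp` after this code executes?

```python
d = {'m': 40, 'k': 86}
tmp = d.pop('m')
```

dict.pop() returns the value (int)

int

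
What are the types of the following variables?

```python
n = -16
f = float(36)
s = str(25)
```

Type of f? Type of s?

f is float; s is str

float, str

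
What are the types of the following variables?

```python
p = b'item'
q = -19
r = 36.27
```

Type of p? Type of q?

p is bytes; q is int

bytes, int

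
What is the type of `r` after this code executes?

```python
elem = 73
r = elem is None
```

'is' comparison returns bool

bool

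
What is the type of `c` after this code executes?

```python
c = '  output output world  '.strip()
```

str.strip() returns str

str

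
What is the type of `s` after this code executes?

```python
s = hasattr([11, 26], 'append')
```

hasattr() returns bool

bool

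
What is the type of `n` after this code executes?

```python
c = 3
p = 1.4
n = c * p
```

int * float returns float (3 * 1.4 = 4.2)

float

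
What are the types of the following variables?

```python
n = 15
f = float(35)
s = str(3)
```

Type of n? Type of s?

n is int; s is str

int, str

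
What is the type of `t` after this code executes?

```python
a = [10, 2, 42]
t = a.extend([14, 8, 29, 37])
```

list.extend() returns None

NoneType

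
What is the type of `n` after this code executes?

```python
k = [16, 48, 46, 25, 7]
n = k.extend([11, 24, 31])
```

list.extend() returns None

NoneType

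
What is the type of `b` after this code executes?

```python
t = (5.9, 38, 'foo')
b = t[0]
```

Index 0 of tuple is 5.9 which is float

float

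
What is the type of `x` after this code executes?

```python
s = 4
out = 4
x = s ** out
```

int ** positive int returns int (4 ** 4 = 256)

int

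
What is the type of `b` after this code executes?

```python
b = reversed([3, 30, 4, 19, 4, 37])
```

reversed() on a list returns a list_reverseiterator

list_reverseiterator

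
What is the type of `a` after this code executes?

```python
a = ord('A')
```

ord() returns int (Unicode code point)

int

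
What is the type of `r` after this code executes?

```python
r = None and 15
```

'and' returns first falsy value (None)

NoneType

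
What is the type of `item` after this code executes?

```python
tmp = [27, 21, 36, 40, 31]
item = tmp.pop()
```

list.pop() returns the popped element (int here)

int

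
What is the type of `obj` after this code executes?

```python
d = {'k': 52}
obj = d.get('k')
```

dict.get() returns the value (int) when key is found

int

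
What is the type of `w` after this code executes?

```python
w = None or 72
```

'or' with None returns the other value (72, int)

int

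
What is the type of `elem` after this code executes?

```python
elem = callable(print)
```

callable() returns bool

bool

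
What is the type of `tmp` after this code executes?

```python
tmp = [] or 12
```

'or' returns first truthy value (12, which is int)

int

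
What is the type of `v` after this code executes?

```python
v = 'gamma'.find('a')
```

str.find() returns int (index, or -1)

int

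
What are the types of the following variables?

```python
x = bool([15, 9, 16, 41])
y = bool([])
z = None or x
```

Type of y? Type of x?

bool() returns bool; bool() returns bool

bool, bool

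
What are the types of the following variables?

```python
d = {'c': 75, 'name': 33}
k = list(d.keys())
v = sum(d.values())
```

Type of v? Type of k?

sum of int values returns int; list(...) returns list

int, list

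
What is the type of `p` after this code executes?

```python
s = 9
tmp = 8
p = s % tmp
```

int % int returns int (9 % 8 = 1)

int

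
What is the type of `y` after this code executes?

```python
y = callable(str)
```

callable() returns bool

bool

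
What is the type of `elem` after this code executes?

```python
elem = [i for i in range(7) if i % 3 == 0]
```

A list comprehension [...] produces a list

list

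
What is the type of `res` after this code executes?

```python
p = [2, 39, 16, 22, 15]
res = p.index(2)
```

list.index() returns int

int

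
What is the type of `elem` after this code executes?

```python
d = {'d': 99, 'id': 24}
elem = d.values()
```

.values() returns a dict_values view object

dict_values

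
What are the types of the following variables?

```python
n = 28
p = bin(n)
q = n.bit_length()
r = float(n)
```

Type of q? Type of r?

int.bit_length() returns int; float() returns float

int, float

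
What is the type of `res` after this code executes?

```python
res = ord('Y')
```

ord() returns int (Unicode code point)

int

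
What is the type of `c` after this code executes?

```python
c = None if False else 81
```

Ternary: condition is False, else branch (81) taken → int

int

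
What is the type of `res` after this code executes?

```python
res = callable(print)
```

callable() returns bool

bool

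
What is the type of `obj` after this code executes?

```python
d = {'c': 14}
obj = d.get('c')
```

dict.get() returns the value (int) when key is found

int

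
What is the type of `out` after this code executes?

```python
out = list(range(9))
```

list(range(...)) returns list

list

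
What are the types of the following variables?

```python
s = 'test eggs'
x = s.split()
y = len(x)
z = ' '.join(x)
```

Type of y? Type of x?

len() returns int; str.split() returns list

int, list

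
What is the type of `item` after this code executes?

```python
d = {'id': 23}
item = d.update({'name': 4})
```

dict.update() returns None

NoneType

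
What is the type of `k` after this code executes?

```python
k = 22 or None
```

'or' returns first truthy value (22, int)

int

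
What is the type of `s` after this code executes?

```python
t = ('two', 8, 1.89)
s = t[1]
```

Index 1 of tuple is 8 which is int

int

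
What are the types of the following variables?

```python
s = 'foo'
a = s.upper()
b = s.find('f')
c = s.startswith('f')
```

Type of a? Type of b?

str.upper() returns str; str.find() returns int

str, int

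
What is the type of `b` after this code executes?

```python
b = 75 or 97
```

'or' returns the first truthy value (75, which is int)

int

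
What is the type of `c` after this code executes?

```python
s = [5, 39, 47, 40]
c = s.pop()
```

list.pop() returns the popped element (int here)

int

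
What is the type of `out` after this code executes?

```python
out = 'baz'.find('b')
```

str.find() returns int (index, or -1)

int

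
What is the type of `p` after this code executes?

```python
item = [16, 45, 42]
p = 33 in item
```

'in' operator returns bool

bool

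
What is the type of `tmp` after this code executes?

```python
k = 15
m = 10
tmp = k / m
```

int / int always returns float in Python 3 (15 / 10 = 1.5)

float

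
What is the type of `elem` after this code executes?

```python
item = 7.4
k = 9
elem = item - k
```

float - int returns float (7.4 - 9 = -1.6)

float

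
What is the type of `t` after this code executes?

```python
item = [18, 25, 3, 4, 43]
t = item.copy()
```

list.copy() returns list

list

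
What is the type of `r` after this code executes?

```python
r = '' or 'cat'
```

'or' returns first truthy value ('cat', which is str)

str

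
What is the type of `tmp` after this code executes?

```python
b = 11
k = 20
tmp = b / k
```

int / int always returns float in Python 3 (11 / 20 = 0.55)

float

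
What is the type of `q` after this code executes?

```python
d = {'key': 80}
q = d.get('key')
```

dict.get() returns the value (int) when key is found

int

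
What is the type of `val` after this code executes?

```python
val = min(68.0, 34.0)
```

min() of floats returns float

float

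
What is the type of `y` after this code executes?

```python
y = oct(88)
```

oct() returns str representation

str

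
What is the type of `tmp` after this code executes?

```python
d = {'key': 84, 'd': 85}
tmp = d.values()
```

.values() returns a dict_values view object

dict_values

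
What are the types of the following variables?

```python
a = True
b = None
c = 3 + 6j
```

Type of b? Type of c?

b is NoneType; c is complex

NoneType, complex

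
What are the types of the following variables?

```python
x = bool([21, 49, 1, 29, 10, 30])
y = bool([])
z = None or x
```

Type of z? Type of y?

None or <bool> returns the bool; bool() returns bool

bool, bool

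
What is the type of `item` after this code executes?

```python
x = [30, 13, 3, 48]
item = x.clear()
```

list.clear() returns None

NoneType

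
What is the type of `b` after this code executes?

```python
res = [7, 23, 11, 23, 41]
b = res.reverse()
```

list.reverse() returns None

NoneType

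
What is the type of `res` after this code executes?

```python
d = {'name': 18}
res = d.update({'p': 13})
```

dict.update() returns None

NoneType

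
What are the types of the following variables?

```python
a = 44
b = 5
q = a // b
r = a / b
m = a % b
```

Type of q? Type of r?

int // int returns int; int / int returns float

int, float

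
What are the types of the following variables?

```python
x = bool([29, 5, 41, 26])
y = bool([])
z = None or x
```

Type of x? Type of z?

bool() returns bool; None or <bool> returns the bool

bool, bool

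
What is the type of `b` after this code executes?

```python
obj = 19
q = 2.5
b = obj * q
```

int * float returns float (19 * 2.5 = 47.5)

float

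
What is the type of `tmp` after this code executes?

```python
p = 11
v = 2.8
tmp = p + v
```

int + float returns float (11 + 2.8 = 13.8)

float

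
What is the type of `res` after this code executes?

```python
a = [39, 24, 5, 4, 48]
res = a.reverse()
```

list.reverse() returns None

NoneType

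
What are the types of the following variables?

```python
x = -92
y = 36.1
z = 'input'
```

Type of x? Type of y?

x is int; y is float

int, float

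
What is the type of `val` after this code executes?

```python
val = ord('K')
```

ord() returns int (Unicode code point)

int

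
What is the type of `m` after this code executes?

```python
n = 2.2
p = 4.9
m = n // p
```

float // float returns float (floor division preserves float type)

float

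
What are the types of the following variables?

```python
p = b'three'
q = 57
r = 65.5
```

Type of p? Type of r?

p is bytes; r is float

bytes, float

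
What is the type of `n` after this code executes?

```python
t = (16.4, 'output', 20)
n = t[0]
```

Index 0 of tuple is 16.4 which is float

float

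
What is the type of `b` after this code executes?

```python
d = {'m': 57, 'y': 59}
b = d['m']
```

Accessing dict[str, int] with key 'm' returns int value 57

int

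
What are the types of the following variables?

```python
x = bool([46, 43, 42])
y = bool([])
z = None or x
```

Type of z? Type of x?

None or <bool> returns the bool; bool() returns bool

bool, bool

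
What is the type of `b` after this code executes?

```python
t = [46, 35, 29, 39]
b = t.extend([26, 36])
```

list.extend() returns None

NoneType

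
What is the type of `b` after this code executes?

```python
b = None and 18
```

'and' returns first falsy value (None)

NoneType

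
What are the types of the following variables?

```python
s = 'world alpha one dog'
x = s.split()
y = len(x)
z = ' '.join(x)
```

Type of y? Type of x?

len() returns int; str.split() returns list

int, list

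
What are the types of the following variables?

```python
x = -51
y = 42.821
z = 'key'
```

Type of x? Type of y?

x is int; y is float

int, float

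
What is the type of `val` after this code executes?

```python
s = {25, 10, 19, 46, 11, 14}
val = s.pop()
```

Popping from a set of ints returns int

int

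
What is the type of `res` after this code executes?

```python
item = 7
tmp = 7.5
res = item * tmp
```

int * float returns float (7 * 7.5 = 52.5)

float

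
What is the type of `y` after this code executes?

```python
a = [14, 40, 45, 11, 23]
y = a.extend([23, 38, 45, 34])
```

list.extend() returns None

NoneType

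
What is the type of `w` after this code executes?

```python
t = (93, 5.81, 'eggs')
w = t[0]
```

Index 0 of tuple is 93 which is int

int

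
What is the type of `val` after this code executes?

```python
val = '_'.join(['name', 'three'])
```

str.join() returns str

str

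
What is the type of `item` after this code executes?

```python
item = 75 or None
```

'or' returns first truthy value (75, int)

int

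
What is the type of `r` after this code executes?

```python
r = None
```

None has type NoneType

NoneType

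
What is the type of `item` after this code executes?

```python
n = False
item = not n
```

'not' always returns bool

bool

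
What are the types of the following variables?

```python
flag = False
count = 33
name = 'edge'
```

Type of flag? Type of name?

flag is bool; name is str

bool, str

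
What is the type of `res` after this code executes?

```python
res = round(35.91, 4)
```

round() with ndigits arg returns float

float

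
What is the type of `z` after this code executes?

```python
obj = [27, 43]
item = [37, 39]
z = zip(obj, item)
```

zip() returns a zip iterator object

zip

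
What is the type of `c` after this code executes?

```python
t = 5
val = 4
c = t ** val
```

int ** positive int returns int (5 ** 4 = 625)

int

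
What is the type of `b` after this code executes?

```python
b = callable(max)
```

callable() returns bool

bool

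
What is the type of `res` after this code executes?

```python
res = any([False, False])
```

any() returns bool

bool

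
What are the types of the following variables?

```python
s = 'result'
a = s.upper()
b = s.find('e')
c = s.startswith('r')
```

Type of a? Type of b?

str.upper() returns str; str.find() returns int

str, int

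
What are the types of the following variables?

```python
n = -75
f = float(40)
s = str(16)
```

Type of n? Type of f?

n is int; f is float

int, float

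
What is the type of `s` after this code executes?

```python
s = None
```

None has type NoneType

NoneType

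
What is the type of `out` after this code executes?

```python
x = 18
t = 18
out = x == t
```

Equality comparison returns bool

bool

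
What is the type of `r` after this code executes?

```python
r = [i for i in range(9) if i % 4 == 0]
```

A list comprehension [...] produces a list

list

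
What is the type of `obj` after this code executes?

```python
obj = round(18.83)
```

round() with no ndigits arg returns int

int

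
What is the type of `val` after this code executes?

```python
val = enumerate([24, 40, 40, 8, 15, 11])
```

enumerate() returns an enumerate iterator object

enumerate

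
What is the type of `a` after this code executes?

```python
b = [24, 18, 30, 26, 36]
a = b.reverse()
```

list.reverse() returns None

NoneType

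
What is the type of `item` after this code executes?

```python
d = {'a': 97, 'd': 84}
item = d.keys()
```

.keys() returns a dict_keys view object

dict_keys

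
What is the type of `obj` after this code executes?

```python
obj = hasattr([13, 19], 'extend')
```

hasattr() returns bool

bool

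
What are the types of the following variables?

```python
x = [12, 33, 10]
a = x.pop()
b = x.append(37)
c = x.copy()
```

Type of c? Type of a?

list.copy() returns list; list.pop() returns the element (int)

list, int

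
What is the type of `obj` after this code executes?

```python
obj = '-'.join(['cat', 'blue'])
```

str.join() returns str

str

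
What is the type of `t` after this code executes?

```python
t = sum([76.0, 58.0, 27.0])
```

sum() of floats returns float

float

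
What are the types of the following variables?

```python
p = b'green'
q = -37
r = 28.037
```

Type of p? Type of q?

p is bytes; q is int

bytes, int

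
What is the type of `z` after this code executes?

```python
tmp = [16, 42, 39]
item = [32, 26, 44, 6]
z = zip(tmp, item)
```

zip() returns a zip iterator object

zip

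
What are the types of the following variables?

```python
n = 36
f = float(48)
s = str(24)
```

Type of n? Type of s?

n is int; s is str

int, str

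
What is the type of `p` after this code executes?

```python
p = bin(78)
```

bin() returns str representation

str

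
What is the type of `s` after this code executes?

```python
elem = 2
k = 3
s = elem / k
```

int / int always returns float in Python 3 (2 / 3 = 0.666667)

float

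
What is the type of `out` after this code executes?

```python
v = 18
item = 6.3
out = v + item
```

int + float returns float (18 + 6.3 = 24.3)

float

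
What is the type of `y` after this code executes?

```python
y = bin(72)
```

bin() returns str representation

str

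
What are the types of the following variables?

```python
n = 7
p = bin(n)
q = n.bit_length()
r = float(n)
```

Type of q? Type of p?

int.bit_length() returns int; bin() returns str

int, str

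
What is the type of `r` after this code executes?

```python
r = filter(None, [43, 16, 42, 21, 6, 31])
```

filter() returns a filter iterator object

filter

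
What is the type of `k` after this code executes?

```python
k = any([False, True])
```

any() returns bool

bool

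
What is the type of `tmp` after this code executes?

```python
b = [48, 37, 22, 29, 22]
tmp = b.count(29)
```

list.count() returns int

int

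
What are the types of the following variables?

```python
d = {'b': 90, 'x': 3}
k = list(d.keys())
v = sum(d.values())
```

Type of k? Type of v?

list(...) returns list; sum of int values returns int

list, int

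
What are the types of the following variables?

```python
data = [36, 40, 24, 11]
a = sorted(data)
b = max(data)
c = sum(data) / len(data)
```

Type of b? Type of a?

max of ints returns int; sorted() returns list

int, list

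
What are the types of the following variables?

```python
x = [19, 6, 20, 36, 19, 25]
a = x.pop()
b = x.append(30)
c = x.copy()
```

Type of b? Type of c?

list.append() returns None; list.copy() returns list

NoneType, list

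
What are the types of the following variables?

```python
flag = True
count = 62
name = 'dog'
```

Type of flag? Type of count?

flag is bool; count is int

bool, int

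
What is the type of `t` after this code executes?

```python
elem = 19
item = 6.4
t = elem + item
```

int + float returns float (19 + 6.4 = 25.4)

float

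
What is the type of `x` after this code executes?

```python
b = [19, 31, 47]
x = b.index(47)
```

list.index() returns int

int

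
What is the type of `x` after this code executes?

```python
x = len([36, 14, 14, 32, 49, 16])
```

len() always returns int

int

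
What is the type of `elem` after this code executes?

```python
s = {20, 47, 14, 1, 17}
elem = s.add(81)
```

set.add() returns None (mutates in place)

NoneType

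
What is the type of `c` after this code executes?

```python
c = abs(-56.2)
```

abs() of float returns float

float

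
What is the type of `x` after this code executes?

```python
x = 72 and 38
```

'and' returns the last value when all truthy (38, which is int)

int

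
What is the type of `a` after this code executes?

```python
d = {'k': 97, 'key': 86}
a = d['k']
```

Accessing dict[str, int] with key 'k' returns int value 97

int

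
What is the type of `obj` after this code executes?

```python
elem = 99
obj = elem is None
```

'is' comparison returns bool

bool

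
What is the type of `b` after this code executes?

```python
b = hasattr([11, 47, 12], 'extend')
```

hasattr() returns bool

bool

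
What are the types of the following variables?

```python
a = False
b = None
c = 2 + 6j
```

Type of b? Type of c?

b is NoneType; c is complex

NoneType, complex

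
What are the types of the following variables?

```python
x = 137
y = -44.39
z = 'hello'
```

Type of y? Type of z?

y is float; z is str

float, str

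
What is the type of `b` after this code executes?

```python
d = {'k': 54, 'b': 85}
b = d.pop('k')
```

dict.pop() returns the value (int)

int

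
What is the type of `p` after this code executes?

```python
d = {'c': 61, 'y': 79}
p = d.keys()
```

.keys() returns a dict_keys view object

dict_keys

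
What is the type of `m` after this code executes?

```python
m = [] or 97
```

'or' returns first truthy value (97, which is int)

int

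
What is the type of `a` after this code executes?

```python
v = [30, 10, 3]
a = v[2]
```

Indexing a list of ints returns int (v[2] = 3)

int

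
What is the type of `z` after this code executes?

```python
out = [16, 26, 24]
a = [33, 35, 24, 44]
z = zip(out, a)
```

zip() returns a zip iterator object

zip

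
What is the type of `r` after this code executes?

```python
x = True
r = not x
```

'not' always returns bool

bool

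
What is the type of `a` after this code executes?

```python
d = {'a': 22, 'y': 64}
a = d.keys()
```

.keys() returns a dict_keys view object

dict_keys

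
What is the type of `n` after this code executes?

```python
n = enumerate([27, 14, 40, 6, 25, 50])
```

enumerate() returns an enumerate iterator object

enumerate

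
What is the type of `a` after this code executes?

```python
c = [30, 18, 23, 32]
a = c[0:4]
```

Slicing a list always returns a list

list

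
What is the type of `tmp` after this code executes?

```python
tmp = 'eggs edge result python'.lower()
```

str.lower() returns str

str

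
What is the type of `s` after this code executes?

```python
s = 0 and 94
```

'and' returns the first falsy value (0, which is int)

int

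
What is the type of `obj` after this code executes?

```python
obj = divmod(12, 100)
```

divmod() returns a tuple (quotient, remainder)

tuple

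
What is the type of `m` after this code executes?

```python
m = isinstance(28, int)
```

isinstance() returns bool

bool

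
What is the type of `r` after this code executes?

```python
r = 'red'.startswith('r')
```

str.startswith() returns bool

bool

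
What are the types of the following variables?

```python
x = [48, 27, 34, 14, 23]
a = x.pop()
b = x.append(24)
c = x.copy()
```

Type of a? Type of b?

list.pop() returns the element (int); list.append() returns None

int, NoneType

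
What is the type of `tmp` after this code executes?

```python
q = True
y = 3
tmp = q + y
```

bool + int returns int (True is 1, so 1 + 3 = 4)

int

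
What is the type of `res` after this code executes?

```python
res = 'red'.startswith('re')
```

str.startswith() returns bool

bool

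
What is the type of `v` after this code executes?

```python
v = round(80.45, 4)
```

round() with ndigits arg returns float

float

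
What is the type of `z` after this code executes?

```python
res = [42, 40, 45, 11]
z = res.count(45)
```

list.count() returns int

int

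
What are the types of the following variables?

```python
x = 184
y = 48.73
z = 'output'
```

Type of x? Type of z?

x is int; z is str

int, str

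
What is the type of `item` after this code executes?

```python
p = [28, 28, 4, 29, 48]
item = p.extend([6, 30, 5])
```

list.extend() returns None

NoneType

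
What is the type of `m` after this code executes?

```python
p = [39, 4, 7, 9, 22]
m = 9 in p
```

'in' operator returns bool

bool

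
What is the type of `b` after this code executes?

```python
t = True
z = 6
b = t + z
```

bool + int returns int (True is 1, so 1 + 6 = 7)

int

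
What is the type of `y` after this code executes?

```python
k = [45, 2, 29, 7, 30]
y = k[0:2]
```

Slicing a list always returns a list

list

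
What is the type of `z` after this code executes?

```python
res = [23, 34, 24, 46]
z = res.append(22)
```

list.append() returns None (mutates in place)

NoneType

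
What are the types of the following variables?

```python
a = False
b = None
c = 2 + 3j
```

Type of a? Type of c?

a is bool; c is complex

bool, complex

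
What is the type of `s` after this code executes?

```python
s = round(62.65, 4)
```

round() with ndigits arg returns float

float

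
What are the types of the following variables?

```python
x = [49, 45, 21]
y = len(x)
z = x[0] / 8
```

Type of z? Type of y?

int / int returns float; len() returns int

float, int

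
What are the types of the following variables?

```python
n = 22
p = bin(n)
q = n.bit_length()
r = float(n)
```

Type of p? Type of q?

bin() returns str; int.bit_length() returns int

str, int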